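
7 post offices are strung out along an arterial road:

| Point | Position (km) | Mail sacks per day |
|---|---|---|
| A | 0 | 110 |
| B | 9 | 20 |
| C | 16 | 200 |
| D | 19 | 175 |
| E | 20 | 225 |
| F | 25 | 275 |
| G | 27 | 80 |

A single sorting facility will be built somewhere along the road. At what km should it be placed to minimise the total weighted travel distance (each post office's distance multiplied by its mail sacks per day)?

x = 20

For a sum of weighted absolute distances on a line, the optimum is the weighted median (not the mean). Total weight W = 1085; half-weight = 542.5.
Sort by position and accumulate weight:
  km 0 (A, w=110) → cum 110
  km 9 (B, w=20) → cum 130
  km 16 (C, w=200) → cum 330
  km 19 (D, w=175) → cum 505
  km 20 (E, w=225) → cum 730  ≥ 542.5 → median here
  km 25 (F, w=275) → cum 1005
  km 27 (G, w=80) → cum 1085
Optimal location: km 20.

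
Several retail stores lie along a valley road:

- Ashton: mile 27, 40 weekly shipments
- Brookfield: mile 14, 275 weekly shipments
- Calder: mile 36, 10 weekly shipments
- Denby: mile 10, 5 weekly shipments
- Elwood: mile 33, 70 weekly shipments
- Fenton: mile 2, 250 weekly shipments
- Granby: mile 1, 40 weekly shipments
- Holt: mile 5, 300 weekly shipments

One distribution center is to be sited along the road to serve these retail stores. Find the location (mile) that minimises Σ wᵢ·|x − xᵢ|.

For a sum of weighted absolute distances on a line, the optimum is the weighted median (not the mean). Total weight W = 990; half-weight = 495.
Sort by position and accumulate weight:
  mile 1 (Granby, w=40) → cum 40
  mile 2 (Fenton, w=250) → cum 290
  mile 5 (Holt, w=300) → cum 590  ≥ 495 → median here
  mile 10 (Denby, w=5) → cum 595
  mile 14 (Brookfield, w=275) → cum 870
  mile 27 (Ashton, w=40) → cum 910
  mile 33 (Elwood, w=70) → cum 980
  mile 36 (Calder, w=10) → cum 990
Optimal location: mile 5.

x = 5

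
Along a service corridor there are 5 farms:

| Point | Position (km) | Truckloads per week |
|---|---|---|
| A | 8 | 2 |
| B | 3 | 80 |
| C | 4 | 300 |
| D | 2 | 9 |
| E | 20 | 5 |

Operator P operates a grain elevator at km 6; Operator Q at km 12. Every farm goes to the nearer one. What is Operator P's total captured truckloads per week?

The indifferent point is the midpoint (6+12)/2 = 9; farms left of it (closer to Operator P at 6) go to Operator P, those right go to Operator Q.
  D at 2 (w=9) → Operator P
  B at 3 (w=80) → Operator P
  C at 4 (w=300) → Operator P
  A at 8 (w=2) → Operator P
  E at 20 (w=5) → Operator Q
Operator P captures 391; Operator Q captures 5.

391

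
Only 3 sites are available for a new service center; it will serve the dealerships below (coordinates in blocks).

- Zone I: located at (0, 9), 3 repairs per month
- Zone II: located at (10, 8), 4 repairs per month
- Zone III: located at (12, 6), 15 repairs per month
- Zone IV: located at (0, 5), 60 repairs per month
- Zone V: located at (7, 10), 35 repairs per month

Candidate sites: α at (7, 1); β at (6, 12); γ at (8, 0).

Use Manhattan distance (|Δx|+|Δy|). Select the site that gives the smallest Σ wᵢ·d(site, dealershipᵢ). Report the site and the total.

Total weighted distance at each candidate:
  α (7, 1): total = 1210
  β (6, 12): total = 1124
  γ (8, 0): total = 1406
Minimum is at β with total 1124 blocks.

β, total 1124 blocks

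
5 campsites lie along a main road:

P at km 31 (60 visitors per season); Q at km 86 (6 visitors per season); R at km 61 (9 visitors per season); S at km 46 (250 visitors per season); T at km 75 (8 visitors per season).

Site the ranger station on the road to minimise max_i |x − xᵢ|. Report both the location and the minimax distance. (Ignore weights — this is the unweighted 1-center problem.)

location 58.5, max distance 27.5

The 1-center on a line is the midpoint of the two extreme points: leftmost at 31, rightmost at 86.
Optimal location = (31 + 86)/2 = 58.5; maximum distance = (86 − 31)/2 = 27.5.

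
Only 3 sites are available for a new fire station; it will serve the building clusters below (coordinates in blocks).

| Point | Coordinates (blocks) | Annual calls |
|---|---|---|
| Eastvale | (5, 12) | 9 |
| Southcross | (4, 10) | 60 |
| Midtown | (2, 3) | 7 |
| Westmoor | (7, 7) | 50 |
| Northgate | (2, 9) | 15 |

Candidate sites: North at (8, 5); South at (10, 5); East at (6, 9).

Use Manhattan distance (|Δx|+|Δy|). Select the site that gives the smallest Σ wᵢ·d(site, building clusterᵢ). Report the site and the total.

East, total 496 blocks

Total weighted distance at each candidate:
  North (8, 5): total = 986
  South (10, 5): total = 1268
  East (6, 9): total = 496
Minimum is at East with total 496 blocks.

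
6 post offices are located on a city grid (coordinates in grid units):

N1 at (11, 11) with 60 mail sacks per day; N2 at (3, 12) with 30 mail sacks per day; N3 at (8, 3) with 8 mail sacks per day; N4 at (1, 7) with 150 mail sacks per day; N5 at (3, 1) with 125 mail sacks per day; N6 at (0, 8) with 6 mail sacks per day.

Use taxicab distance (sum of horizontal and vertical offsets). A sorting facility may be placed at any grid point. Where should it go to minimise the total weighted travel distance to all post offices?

(3, 7)

Manhattan distance separates: Σwᵢ(|x−xᵢ|+|y−yᵢ|) = Σwᵢ|x−xᵢ| + Σwᵢ|y−yᵢ|, so x and y are optimised independently as 1-D weighted medians.
Total weight W = 379; half = 189.5.
x-coordinate, sorted with cumulative weight:
  x=0 (N6, w=6) cum 6
  x=1 (N4, w=150) cum 156
  x=3 (N2, w=30) cum 186
  x=3 (N5, w=125) cum 311  ← median
  x=8 (N3, w=8) cum 319
  x=11 (N1, w=60) cum 379
⇒ x* = 3
y-coordinate, sorted with cumulative weight:
  y=1 (N5, w=125) cum 125
  y=3 (N3, w=8) cum 133
  y=7 (N4, w=150) cum 283  ← median
  y=8 (N6, w=6) cum 289
  y=11 (N1, w=60) cum 349
  y=12 (N2, w=30) cum 379
⇒ y* = 7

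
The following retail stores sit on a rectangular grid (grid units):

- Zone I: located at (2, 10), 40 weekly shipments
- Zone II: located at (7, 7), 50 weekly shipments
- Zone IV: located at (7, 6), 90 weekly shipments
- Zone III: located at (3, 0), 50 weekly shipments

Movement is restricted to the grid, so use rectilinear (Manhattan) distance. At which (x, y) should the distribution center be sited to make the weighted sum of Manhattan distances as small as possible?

Manhattan distance separates: Σwᵢ(|x−xᵢ|+|y−yᵢ|) = Σwᵢ|x−xᵢ| + Σwᵢ|y−yᵢ|, so x and y are optimised independently as 1-D weighted medians.
Total weight W = 230; half = 115.
x-coordinate, sorted with cumulative weight:
  x=2 (Zone I, w=40) cum 40
  x=3 (Zone III, w=50) cum 90
  x=7 (Zone II, w=50) cum 140  ← median
  x=7 (Zone IV, w=90) cum 230
⇒ x* = 7
y-coordinate, sorted with cumulative weight:
  y=0 (Zone III, w=50) cum 50
  y=6 (Zone IV, w=90) cum 140  ← median
  y=7 (Zone II, w=50) cum 190
  y=10 (Zone I, w=40) cum 230
⇒ y* = 6

(7, 6)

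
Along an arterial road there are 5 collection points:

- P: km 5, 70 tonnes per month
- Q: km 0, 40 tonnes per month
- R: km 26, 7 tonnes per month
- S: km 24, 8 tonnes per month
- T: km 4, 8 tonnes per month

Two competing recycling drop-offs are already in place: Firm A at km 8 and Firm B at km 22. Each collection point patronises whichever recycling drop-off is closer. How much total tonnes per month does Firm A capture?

118

The indifferent point is the midpoint (8+22)/2 = 15; collection points left of it (closer to Firm A at 8) go to Firm A, those right go to Firm B.
  Q at 0 (w=40) → Firm A
  T at 4 (w=8) → Firm A
  P at 5 (w=70) → Firm A
  S at 24 (w=8) → Firm B
  R at 26 (w=7) → Firm B
Firm A captures 118; Firm B captures 15.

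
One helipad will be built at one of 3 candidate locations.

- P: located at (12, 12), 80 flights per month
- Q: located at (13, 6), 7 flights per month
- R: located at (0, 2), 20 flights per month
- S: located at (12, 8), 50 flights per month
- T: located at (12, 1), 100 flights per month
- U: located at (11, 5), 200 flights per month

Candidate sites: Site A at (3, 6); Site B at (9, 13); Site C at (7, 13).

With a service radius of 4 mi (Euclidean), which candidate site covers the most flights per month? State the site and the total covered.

Coverage radius r = 4 mi; a point is covered iff (Δx)²+(Δy)² ≤ 4² = 16.
  Site A (3, 6): covers {none} → 0
  Site B (9, 13): covers {P} → 80
  Site C (7, 13): covers {none} → 0
Maximum coverage at Site B: 80 flights per month.

Site B, covering 80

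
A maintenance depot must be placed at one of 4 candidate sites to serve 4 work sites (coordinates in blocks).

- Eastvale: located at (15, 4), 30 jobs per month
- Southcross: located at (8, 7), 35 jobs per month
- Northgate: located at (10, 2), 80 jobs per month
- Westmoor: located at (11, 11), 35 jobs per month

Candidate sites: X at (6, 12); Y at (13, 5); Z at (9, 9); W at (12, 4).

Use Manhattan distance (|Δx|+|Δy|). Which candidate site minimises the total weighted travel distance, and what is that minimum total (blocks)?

W, total 935 blocks

Total weighted distance at each candidate:
  X (6, 12): total = 2085
  Y (13, 5): total = 1095
  Z (9, 9): total = 1215
  W (12, 4): total = 935
Minimum is at W with total 935 blocks.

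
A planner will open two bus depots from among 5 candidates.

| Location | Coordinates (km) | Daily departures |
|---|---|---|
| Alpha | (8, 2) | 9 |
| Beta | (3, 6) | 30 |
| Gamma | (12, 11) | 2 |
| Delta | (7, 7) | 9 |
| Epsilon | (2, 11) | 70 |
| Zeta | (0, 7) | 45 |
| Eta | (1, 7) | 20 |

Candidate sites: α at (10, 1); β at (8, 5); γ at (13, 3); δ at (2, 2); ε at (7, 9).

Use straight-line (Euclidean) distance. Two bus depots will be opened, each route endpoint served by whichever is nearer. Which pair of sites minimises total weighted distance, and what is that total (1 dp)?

Evaluate every pair (each demand assigned to the nearer of the two):
  {δ, ε}: total = 927.7
  {α, ε}: total = 1030.0
  {β, ε}: total = 1036.8
  {γ, ε}: total = 1055.7
  {β, δ}: total = 1123.5
  {α, δ}: total = 1198.9
  {γ, δ}: total = 1223.7
  {α, β}: total = 1318.3
  {β, γ}: total = 1325.2
  {α, γ}: total = 1992.2
Best pair: {δ, ε} with total 927.7.

{δ, ε}, total 927.7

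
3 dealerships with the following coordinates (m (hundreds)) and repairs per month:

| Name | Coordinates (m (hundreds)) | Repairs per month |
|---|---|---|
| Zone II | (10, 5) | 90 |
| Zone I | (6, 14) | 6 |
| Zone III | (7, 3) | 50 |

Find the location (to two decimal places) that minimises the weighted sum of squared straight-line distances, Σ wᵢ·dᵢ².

The minimiser of Σwᵢ‖p−pᵢ‖² is the weighted centroid p* = (Σwᵢpᵢ)/(Σwᵢ).
Σwᵢ = 146.
Σwᵢxᵢ = 90·10 + 6·6 + 50·7 = 1286.
Σwᵢyᵢ = 90·5 + 6·14 + 50·3 = 684.
x* = 1286/146 = 8.81, y* = 684/146 = 4.68.

(8.81, 4.68)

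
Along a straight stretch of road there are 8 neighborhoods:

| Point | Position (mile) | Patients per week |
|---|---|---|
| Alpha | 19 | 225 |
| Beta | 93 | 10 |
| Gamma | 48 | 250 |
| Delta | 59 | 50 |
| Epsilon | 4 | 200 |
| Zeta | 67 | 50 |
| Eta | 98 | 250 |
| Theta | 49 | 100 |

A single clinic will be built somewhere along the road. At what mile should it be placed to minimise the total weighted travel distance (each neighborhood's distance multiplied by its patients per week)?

x = 48

For a sum of weighted absolute distances on a line, the optimum is the weighted median (not the mean). Total weight W = 1135; half-weight = 567.5.
Sort by position and accumulate weight:
  mile 4 (Epsilon, w=200) → cum 200
  mile 19 (Alpha, w=225) → cum 425
  mile 48 (Gamma, w=250) → cum 675  ≥ 567.5 → median here
  mile 49 (Theta, w=100) → cum 775
  mile 59 (Delta, w=50) → cum 825
  mile 67 (Zeta, w=50) → cum 875
  mile 93 (Beta, w=10) → cum 885
  mile 98 (Eta, w=250) → cum 1135
Optimal location: mile 48.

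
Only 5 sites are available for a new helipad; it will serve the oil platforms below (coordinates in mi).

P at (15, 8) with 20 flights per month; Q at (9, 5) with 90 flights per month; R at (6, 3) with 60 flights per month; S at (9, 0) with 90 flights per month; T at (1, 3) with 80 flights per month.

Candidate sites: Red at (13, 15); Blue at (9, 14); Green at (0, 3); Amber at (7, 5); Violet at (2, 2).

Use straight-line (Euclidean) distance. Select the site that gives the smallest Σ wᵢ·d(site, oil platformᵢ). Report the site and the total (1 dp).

Total weighted distance at each candidate:
  Red (13, 15): total = 4703.3
  Blue (9, 14): total = 4011.9
  Green (0, 3): total = 2439.8
  Amber (7, 5): total = 1475.7
  Violet (2, 2): total = 1987.5
Minimum is at Amber with total 1475.7 mi.

Amber, total 1475.7 mi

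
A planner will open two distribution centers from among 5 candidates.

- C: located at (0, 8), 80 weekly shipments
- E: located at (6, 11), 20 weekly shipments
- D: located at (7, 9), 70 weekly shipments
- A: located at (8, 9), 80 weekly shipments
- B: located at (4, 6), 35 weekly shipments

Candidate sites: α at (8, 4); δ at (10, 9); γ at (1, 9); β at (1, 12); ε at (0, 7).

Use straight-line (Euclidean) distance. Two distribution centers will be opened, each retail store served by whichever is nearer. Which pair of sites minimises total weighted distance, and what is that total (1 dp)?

{δ, ε}, total 683.8

Evaluate every pair (each demand assigned to the nearer of the two):
  {δ, ε}: total = 683.8
  {δ, γ}: total = 721.1
  {δ, β}: total = 1024.1
  {α, ε}: total = 1125.5
  {α, γ}: total = 1126.3
  {γ, ε}: total = 1312.0
  {α, δ}: total = 1331.5
  {γ, β}: total = 1343.6
  {α, β}: total = 1345.3
  {β, ε}: total = 1405.1
Best pair: {δ, ε} with total 683.8.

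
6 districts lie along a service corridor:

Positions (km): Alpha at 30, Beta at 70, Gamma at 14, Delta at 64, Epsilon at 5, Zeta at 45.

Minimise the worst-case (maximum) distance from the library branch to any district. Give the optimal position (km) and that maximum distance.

location 37.5, max distance 32.5

The 1-center on a line is the midpoint of the two extreme points: leftmost at 5, rightmost at 70.
Optimal location = (5 + 70)/2 = 37.5; maximum distance = (70 − 5)/2 = 32.5.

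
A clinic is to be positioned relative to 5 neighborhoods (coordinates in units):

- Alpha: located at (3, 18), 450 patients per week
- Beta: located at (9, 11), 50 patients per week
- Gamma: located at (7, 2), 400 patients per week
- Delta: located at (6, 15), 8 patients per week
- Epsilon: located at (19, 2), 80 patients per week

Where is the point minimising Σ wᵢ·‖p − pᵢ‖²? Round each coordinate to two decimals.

The minimiser of Σwᵢ‖p−pᵢ‖² is the weighted centroid p* = (Σwᵢpᵢ)/(Σwᵢ).
Σwᵢ = 988.
Σwᵢxᵢ = 450·3 + 50·9 + 400·7 + 8·6 + 80·19 = 6168.
Σwᵢyᵢ = 450·18 + 50·11 + 400·2 + 8·15 + 80·2 = 9730.
x* = 6168/988 = 6.24, y* = 9730/988 = 9.85.

(6.24, 9.85)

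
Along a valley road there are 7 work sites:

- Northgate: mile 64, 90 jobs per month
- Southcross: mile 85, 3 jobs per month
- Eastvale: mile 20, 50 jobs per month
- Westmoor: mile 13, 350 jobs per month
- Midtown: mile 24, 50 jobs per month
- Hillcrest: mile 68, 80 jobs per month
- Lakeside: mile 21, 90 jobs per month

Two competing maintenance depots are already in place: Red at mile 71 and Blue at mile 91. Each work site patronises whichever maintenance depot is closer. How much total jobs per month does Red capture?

The indifferent point is the midpoint (71+91)/2 = 81; work sites left of it (closer to Red at 71) go to Red, those right go to Blue.
  Westmoor at 13 (w=350) → Red
  Eastvale at 20 (w=50) → Red
  Lakeside at 21 (w=90) → Red
  Midtown at 24 (w=50) → Red
  Northgate at 64 (w=90) → Red
  Hillcrest at 68 (w=80) → Red
  Southcross at 85 (w=3) → Blue
Red captures 710; Blue captures 3.

710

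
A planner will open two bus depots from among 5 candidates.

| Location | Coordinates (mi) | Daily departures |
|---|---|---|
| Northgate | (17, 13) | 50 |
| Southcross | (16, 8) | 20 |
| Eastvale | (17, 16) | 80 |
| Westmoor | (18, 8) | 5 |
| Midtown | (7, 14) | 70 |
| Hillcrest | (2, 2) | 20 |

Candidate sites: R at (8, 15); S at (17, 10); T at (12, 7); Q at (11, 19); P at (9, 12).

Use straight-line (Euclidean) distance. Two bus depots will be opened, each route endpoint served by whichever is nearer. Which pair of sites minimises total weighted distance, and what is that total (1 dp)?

{R, S}, total 1071.3

Evaluate every pair (each demand assigned to the nearer of the two):
  {R, S}: total = 1071.3
  {S, P}: total = 1128.0
  {S, Q}: total = 1474.1
  {S, T}: total = 1511.7
  {R, T}: total = 1550.4
  {Q, P}: total = 1592.4
  {R, Q}: total = 1619.9
  {T, P}: total = 1640.5
  {R, P}: total = 1672.3
  {T, Q}: total = 1711.9
Best pair: {R, S} with total 1071.3.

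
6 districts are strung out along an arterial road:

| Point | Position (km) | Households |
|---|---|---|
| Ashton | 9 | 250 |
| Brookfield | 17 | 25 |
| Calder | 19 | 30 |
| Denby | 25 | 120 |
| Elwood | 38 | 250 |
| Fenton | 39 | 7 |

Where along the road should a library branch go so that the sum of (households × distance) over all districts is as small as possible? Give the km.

For a sum of weighted absolute distances on a line, the optimum is the weighted median (not the mean). Total weight W = 682; half-weight = 341.
Sort by position and accumulate weight:
  km 9 (Ashton, w=250) → cum 250
  km 17 (Brookfield, w=25) → cum 275
  km 19 (Calder, w=30) → cum 305
  km 25 (Denby, w=120) → cum 425  ≥ 341 → median here
  km 38 (Elwood, w=250) → cum 675
  km 39 (Fenton, w=7) → cum 682
Optimal location: km 25.

x = 25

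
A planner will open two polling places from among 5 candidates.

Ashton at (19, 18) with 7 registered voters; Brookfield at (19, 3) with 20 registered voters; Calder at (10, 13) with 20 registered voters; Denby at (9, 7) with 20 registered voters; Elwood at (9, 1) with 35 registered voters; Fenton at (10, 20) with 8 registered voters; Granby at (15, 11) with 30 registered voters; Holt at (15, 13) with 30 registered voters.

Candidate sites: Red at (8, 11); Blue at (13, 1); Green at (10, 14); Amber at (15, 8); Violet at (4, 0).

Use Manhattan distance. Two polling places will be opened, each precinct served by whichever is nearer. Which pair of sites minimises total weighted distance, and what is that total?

{Blue, Green}, total 1039

Evaluate every pair (each demand assigned to the nearer of the two):
  {Blue, Green}: total = 1039
  {Blue, Amber}: total = 1114
  {Red, Amber}: total = 1171
  {Red, Blue}: total = 1174
  {Green, Amber}: total = 1174
  {Amber, Violet}: total = 1204
  {Green, Violet}: total = 1309
  {Red, Green}: total = 1414
  {Red, Violet}: total = 1444
  {Blue, Violet}: total = 1917
Best pair: {Blue, Green} with total 1039.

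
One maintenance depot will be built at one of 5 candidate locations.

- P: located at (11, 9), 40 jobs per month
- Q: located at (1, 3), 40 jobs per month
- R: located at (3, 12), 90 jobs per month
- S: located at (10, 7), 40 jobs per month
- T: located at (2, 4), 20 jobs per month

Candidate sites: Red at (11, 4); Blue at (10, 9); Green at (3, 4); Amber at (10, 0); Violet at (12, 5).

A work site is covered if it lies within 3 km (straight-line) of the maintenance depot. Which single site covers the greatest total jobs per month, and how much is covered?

Blue, covering 80

Coverage radius r = 3 km; a point is covered iff (Δx)²+(Δy)² ≤ 3² = 9.
  Red (11, 4): covers {none} → 0
  Blue (10, 9): covers {P, S} → 80
  Green (3, 4): covers {Q, T} → 60
  Amber (10, 0): covers {none} → 0
  Violet (12, 5): covers {S} → 40
Maximum coverage at Blue: 80 jobs per month.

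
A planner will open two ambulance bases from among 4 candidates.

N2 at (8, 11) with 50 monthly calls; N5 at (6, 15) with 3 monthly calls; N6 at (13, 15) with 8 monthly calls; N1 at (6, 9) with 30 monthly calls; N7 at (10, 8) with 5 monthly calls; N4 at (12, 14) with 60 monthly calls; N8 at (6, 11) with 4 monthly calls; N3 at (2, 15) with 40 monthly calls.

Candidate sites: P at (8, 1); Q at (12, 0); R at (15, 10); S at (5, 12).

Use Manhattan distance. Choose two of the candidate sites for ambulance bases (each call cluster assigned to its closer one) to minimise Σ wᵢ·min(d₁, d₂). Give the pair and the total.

Evaluate every pair (each demand assigned to the nearer of the two):
  {R, S}: total = 1091
  {P, S}: total = 1253
  {Q, S}: total = 1253
  {P, R}: total = 2013
  {Q, R}: total = 2013
  {P, Q}: total = 2709
Best pair: {R, S} with total 1091.

{R, S}, total 1091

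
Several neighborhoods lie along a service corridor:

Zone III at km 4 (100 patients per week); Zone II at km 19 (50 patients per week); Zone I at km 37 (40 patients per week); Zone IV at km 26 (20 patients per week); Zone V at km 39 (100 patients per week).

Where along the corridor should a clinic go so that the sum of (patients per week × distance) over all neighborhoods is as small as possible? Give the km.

For a sum of weighted absolute distances on a line, the optimum is the weighted median (not the mean). Total weight W = 310; half-weight = 155.
Sort by position and accumulate weight:
  km 4 (Zone III, w=100) → cum 100
  km 19 (Zone II, w=50) → cum 150
  km 26 (Zone IV, w=20) → cum 170  ≥ 155 → median here
  km 37 (Zone I, w=40) → cum 210
  km 39 (Zone V, w=100) → cum 310
Optimal location: km 26.

x = 26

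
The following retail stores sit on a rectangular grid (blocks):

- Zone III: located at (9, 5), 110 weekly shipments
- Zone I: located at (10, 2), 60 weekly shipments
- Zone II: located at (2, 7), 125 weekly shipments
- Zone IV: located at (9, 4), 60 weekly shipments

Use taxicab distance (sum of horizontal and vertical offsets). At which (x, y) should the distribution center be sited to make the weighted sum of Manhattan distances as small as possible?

Manhattan distance separates: Σwᵢ(|x−xᵢ|+|y−yᵢ|) = Σwᵢ|x−xᵢ| + Σwᵢ|y−yᵢ|, so x and y are optimised independently as 1-D weighted medians.
Total weight W = 355; half = 177.5.
x-coordinate, sorted with cumulative weight:
  x=2 (Zone II, w=125) cum 125
  x=9 (Zone III, w=110) cum 235  ← median
  x=9 (Zone IV, w=60) cum 295
  x=10 (Zone I, w=60) cum 355
⇒ x* = 9
y-coordinate, sorted with cumulative weight:
  y=2 (Zone I, w=60) cum 60
  y=4 (Zone IV, w=60) cum 120
  y=5 (Zone III, w=110) cum 230  ← median
  y=7 (Zone II, w=125) cum 355
⇒ y* = 5

(9, 5)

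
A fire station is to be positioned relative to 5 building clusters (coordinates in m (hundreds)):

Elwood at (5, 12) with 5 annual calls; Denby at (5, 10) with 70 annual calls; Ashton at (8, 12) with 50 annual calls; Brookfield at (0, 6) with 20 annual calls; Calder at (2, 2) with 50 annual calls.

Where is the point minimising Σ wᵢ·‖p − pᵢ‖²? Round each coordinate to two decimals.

(4.49, 8.10)

The minimiser of Σwᵢ‖p−pᵢ‖² is the weighted centroid p* = (Σwᵢpᵢ)/(Σwᵢ).
Σwᵢ = 195.
Σwᵢxᵢ = 5·5 + 70·5 + 50·8 + 20·0 + 50·2 = 875.
Σwᵢyᵢ = 5·12 + 70·10 + 50·12 + 20·6 + 50·2 = 1580.
x* = 875/195 = 4.49, y* = 1580/195 = 8.10.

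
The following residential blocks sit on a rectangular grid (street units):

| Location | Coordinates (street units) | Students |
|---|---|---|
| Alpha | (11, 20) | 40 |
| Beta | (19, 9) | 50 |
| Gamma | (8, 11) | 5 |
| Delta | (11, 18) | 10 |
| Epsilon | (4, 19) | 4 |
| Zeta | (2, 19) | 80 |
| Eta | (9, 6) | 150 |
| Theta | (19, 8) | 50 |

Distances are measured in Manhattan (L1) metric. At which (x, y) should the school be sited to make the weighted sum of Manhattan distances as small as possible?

Manhattan distance separates: Σwᵢ(|x−xᵢ|+|y−yᵢ|) = Σwᵢ|x−xᵢ| + Σwᵢ|y−yᵢ|, so x and y are optimised independently as 1-D weighted medians.
Total weight W = 389; half = 194.5.
x-coordinate, sorted with cumulative weight:
  x=2 (Zeta, w=80) cum 80
  x=4 (Epsilon, w=4) cum 84
  x=8 (Gamma, w=5) cum 89
  x=9 (Eta, w=150) cum 239  ← median
  x=11 (Alpha, w=40) cum 279
  x=11 (Delta, w=10) cum 289
  x=19 (Beta, w=50) cum 339
  x=19 (Theta, w=50) cum 389
⇒ x* = 9
y-coordinate, sorted with cumulative weight:
  y=6 (Eta, w=150) cum 150
  y=8 (Theta, w=50) cum 200  ← median
  y=9 (Beta, w=50) cum 250
  y=11 (Gamma, w=5) cum 255
  y=18 (Delta, w=10) cum 265
  y=19 (Epsilon, w=4) cum 269
  y=19 (Zeta, w=80) cum 349
  y=20 (Alpha, w=40) cum 389
⇒ y* = 8

(9, 8)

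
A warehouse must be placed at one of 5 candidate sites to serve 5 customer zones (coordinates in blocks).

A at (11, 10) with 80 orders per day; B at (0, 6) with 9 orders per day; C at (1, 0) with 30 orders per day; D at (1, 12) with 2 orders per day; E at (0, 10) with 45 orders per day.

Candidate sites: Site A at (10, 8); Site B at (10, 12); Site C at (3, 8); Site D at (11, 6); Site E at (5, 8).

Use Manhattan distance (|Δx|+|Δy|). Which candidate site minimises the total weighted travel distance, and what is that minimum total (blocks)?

Site C, total 1382 blocks

Total weighted distance at each candidate:
  Site A (10, 8): total = 1424
  Site B (10, 12): total = 1572
  Site C (3, 8): total = 1382
  Site D (11, 6): total = 1606
  Site E (5, 8): total = 1394
Minimum is at Site C with total 1382 blocks.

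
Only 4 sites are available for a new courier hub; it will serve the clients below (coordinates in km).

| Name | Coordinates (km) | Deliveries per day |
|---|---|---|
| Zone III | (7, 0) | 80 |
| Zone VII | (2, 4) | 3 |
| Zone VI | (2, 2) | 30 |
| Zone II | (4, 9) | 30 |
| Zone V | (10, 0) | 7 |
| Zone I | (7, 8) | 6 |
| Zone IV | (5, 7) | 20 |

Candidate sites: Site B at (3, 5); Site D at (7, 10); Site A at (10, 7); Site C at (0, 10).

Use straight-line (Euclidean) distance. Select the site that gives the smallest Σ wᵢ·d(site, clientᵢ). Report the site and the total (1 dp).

Total weighted distance at each candidate:
  Site B (3, 5): total = 881.8
  Site D (7, 10): total = 1358.5
  Site A (10, 7): total = 1275.6
  Site C (0, 10): total = 1625.9
Minimum is at Site B with total 881.8 km.

Site B, total 881.8 km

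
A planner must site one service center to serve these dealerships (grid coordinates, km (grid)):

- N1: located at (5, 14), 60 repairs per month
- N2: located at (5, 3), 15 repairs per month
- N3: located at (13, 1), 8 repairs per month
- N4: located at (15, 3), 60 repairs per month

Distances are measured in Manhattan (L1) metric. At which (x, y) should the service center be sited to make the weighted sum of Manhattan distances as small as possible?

(5, 3)

Manhattan distance separates: Σwᵢ(|x−xᵢ|+|y−yᵢ|) = Σwᵢ|x−xᵢ| + Σwᵢ|y−yᵢ|, so x and y are optimised independently as 1-D weighted medians.
Total weight W = 143; half = 71.5.
x-coordinate, sorted with cumulative weight:
  x=5 (N1, w=60) cum 60
  x=5 (N2, w=15) cum 75  ← median
  x=13 (N3, w=8) cum 83
  x=15 (N4, w=60) cum 143
⇒ x* = 5
y-coordinate, sorted with cumulative weight:
  y=1 (N3, w=8) cum 8
  y=3 (N2, w=15) cum 23
  y=3 (N4, w=60) cum 83  ← median
  y=14 (N1, w=60) cum 143
⇒ y* = 3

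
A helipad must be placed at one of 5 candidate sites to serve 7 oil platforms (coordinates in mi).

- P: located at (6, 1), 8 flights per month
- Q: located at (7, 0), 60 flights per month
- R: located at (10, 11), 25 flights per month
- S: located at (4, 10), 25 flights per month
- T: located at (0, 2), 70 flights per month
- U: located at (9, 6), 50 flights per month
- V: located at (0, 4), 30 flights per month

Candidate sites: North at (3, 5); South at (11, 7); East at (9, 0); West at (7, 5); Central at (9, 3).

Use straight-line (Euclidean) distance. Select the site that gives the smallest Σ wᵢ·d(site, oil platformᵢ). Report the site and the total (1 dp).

North, total 1478.1 mi

Total weighted distance at each candidate:
  North (3, 5): total = 1478.1
  South (11, 7): total = 2139.4
  East (9, 0): total = 1941.8
  West (7, 5): total = 1503.5
  Central (9, 3): total = 1717.3
Minimum is at North with total 1478.1 mi.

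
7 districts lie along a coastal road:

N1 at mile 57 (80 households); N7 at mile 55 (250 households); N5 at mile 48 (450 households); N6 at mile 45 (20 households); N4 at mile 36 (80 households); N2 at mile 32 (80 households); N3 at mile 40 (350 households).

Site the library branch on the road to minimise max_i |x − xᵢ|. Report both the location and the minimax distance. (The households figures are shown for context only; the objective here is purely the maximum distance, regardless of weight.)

location 44.5, max distance 12.5

The 1-center on a line is the midpoint of the two extreme points: leftmost at 32, rightmost at 57.
Optimal location = (32 + 57)/2 = 44.5; maximum distance = (57 − 32)/2 = 12.5.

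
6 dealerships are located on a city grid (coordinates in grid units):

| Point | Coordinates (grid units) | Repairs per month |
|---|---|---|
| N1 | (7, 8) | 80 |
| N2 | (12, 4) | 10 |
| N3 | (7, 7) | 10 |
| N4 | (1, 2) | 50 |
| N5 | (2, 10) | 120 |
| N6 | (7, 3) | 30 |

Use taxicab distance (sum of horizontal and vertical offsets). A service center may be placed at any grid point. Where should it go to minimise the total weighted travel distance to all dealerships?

Manhattan distance separates: Σwᵢ(|x−xᵢ|+|y−yᵢ|) = Σwᵢ|x−xᵢ| + Σwᵢ|y−yᵢ|, so x and y are optimised independently as 1-D weighted medians.
Total weight W = 300; half = 150.
x-coordinate, sorted with cumulative weight:
  x=1 (N4, w=50) cum 50
  x=2 (N5, w=120) cum 170  ← median
  x=7 (N1, w=80) cum 250
  x=7 (N3, w=10) cum 260
  x=7 (N6, w=30) cum 290
  x=12 (N2, w=10) cum 300
⇒ x* = 2
y-coordinate, sorted with cumulative weight:
  y=2 (N4, w=50) cum 50
  y=3 (N6, w=30) cum 80
  y=4 (N2, w=10) cum 90
  y=7 (N3, w=10) cum 100
  y=8 (N1, w=80) cum 180  ← median
  y=10 (N5, w=120) cum 300
⇒ y* = 8

(2, 8)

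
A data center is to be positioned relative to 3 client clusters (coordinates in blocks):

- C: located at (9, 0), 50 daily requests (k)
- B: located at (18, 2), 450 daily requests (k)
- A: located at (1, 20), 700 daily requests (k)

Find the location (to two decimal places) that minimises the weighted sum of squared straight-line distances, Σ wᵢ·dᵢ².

(7.71, 12.42)

The minimiser of Σwᵢ‖p−pᵢ‖² is the weighted centroid p* = (Σwᵢpᵢ)/(Σwᵢ).
Σwᵢ = 1200.
Σwᵢxᵢ = 50·9 + 450·18 + 700·1 = 9250.
Σwᵢyᵢ = 50·0 + 450·2 + 700·20 = 14900.
x* = 9250/1200 = 7.71, y* = 14900/1200 = 12.42.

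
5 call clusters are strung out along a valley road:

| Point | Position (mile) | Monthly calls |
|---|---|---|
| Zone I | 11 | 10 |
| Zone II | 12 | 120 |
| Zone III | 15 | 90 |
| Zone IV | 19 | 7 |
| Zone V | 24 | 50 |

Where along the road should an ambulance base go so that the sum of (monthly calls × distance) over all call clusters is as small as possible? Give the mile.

x = 15

For a sum of weighted absolute distances on a line, the optimum is the weighted median (not the mean). Total weight W = 277; half-weight = 138.5.
Sort by position and accumulate weight:
  mile 11 (Zone I, w=10) → cum 10
  mile 12 (Zone II, w=120) → cum 130
  mile 15 (Zone III, w=90) → cum 220  ≥ 138.5 → median here
  mile 19 (Zone IV, w=7) → cum 227
  mile 24 (Zone V, w=50) → cum 277
Optimal location: mile 15.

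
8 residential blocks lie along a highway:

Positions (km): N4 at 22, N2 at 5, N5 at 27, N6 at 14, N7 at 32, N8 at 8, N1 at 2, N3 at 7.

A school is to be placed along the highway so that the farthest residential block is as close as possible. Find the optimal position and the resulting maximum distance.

location 17, max distance 15

The 1-center on a line is the midpoint of the two extreme points: leftmost at 2, rightmost at 32.
Optimal location = (2 + 32)/2 = 17; maximum distance = (32 − 2)/2 = 15.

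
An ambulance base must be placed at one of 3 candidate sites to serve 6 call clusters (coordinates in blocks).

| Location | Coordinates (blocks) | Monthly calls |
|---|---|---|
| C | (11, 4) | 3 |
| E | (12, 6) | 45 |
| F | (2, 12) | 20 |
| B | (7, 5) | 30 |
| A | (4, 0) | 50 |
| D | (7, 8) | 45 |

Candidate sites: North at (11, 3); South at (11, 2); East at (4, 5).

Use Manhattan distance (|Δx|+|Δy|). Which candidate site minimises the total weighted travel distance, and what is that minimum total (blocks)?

East, total 1219 blocks

Total weighted distance at each candidate:
  North (11, 3): total = 1628
  South (11, 2): total = 1721
  East (4, 5): total = 1219
Minimum is at East with total 1219 blocks.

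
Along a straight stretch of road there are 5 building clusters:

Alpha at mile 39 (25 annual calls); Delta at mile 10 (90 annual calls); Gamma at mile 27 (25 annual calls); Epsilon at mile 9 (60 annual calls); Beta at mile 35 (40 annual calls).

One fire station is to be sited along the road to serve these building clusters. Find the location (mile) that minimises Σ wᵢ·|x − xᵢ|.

x = 10

For a sum of weighted absolute distances on a line, the optimum is the weighted median (not the mean). Total weight W = 240; half-weight = 120.
Sort by position and accumulate weight:
  mile 9 (Epsilon, w=60) → cum 60
  mile 10 (Delta, w=90) → cum 150  ≥ 120 → median here
  mile 27 (Gamma, w=25) → cum 175
  mile 35 (Beta, w=40) → cum 215
  mile 39 (Alpha, w=25) → cum 240
Optimal location: mile 10.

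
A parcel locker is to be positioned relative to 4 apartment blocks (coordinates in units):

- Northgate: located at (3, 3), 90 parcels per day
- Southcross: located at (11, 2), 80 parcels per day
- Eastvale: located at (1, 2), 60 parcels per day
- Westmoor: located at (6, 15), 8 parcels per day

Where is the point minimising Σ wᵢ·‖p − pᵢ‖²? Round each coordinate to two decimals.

The minimiser of Σwᵢ‖p−pᵢ‖² is the weighted centroid p* = (Σwᵢpᵢ)/(Σwᵢ).
Σwᵢ = 238.
Σwᵢxᵢ = 90·3 + 80·11 + 60·1 + 8·6 = 1258.
Σwᵢyᵢ = 90·3 + 80·2 + 60·2 + 8·15 = 670.
x* = 1258/238 = 5.29, y* = 670/238 = 2.82.

(5.29, 2.82)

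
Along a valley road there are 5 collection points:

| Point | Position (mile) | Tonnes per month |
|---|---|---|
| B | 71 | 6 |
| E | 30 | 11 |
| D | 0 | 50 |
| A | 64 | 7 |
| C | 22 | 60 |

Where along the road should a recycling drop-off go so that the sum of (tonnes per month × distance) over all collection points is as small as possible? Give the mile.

x = 22

For a sum of weighted absolute distances on a line, the optimum is the weighted median (not the mean). Total weight W = 134; half-weight = 67.
Sort by position and accumulate weight:
  mile 0 (D, w=50) → cum 50
  mile 22 (C, w=60) → cum 110  ≥ 67 → median here
  mile 30 (E, w=11) → cum 121
  mile 64 (A, w=7) → cum 128
  mile 71 (B, w=6) → cum 134
Optimal location: mile 22.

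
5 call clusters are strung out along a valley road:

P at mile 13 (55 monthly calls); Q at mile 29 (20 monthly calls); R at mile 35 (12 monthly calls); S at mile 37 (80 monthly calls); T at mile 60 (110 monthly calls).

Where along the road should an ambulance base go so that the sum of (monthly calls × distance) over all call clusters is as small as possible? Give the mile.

For a sum of weighted absolute distances on a line, the optimum is the weighted median (not the mean). Total weight W = 277; half-weight = 138.5.
Sort by position and accumulate weight:
  mile 13 (P, w=55) → cum 55
  mile 29 (Q, w=20) → cum 75
  mile 35 (R, w=12) → cum 87
  mile 37 (S, w=80) → cum 167  ≥ 138.5 → median here
  mile 60 (T, w=110) → cum 277
Optimal location: mile 37.

x = 37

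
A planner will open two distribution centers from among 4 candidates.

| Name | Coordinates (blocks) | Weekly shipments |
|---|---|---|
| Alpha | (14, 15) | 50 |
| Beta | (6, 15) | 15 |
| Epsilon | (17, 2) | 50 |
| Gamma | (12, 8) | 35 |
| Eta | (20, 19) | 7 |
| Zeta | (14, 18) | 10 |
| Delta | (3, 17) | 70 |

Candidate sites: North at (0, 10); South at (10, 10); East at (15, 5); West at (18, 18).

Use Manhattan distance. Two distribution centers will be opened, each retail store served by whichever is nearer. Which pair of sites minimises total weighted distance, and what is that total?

Evaluate every pair (each demand assigned to the nearer of the two):
  {North, East}: total = 2148
  {South, East}: total = 2208
  {East, West}: total = 2216
  {South, West}: total = 2416
  {North, South}: total = 2428
  {North, West}: total = 2616
Best pair: {North, East} with total 2148.

{North, East}, total 2148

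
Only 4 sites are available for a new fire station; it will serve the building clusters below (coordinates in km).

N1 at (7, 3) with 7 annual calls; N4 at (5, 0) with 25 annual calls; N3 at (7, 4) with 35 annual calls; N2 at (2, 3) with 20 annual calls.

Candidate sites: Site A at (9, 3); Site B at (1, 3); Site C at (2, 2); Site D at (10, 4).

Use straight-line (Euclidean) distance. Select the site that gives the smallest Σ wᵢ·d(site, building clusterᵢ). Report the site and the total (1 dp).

Site C, total 334.3 km

Total weighted distance at each candidate:
  Site A (9, 3): total = 357.3
  Site B (1, 3): total = 399.9
  Site C (2, 2): total = 334.3
  Site D (10, 4): total = 448.5
Minimum is at Site C with total 334.3 km.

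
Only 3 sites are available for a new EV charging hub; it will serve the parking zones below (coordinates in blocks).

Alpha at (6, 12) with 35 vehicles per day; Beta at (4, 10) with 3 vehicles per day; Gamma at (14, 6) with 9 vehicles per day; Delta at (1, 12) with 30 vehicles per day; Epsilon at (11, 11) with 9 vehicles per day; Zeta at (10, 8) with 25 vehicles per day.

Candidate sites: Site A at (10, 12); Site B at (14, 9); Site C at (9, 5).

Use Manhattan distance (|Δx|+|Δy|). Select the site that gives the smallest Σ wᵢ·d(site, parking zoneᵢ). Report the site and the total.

Site A, total 642 blocks

Total weighted distance at each candidate:
  Site A (10, 12): total = 642
  Site B (14, 9): total = 1095
  Site C (9, 5): total = 1056
Minimum is at Site A with total 642 blocks.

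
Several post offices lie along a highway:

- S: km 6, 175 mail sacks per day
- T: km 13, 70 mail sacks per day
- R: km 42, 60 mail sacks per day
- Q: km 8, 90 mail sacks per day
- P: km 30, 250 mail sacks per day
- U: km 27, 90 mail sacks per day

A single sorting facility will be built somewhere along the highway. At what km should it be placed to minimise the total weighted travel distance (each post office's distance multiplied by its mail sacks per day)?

For a sum of weighted absolute distances on a line, the optimum is the weighted median (not the mean). Total weight W = 735; half-weight = 367.5.
Sort by position and accumulate weight:
  km 6 (S, w=175) → cum 175
  km 8 (Q, w=90) → cum 265
  km 13 (T, w=70) → cum 335
  km 27 (U, w=90) → cum 425  ≥ 367.5 → median here
  km 30 (P, w=250) → cum 675
  km 42 (R, w=60) → cum 735
Optimal location: km 27.

x = 27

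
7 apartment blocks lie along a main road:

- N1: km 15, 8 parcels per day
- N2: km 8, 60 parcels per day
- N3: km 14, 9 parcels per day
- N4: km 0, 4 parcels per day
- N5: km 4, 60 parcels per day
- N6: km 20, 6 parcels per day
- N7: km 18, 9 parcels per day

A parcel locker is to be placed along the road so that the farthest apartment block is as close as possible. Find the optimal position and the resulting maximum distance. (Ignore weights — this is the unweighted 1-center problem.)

The 1-center on a line is the midpoint of the two extreme points: leftmost at 0, rightmost at 20.
Optimal location = (0 + 20)/2 = 10; maximum distance = (20 − 0)/2 = 10.

location 10, max distance 10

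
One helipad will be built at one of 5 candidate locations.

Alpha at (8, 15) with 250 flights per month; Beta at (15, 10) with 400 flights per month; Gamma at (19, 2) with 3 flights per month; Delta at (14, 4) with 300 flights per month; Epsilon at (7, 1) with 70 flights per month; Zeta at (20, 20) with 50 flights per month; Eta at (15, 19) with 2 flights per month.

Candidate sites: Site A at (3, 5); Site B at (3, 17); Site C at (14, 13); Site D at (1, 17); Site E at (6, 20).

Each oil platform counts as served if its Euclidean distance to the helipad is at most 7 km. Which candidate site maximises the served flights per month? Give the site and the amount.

Coverage radius r = 7 km; a point is covered iff (Δx)²+(Δy)² ≤ 7² = 49.
  Site A (3, 5): covers {Epsilon} → 70
  Site B (3, 17): covers {Alpha} → 250
  Site C (14, 13): covers {Alpha, Beta, Eta} → 652
  Site D (1, 17): covers {none} → 0
  Site E (6, 20): covers {Alpha} → 250
Maximum coverage at Site C: 652 flights per month.

Site C, covering 652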